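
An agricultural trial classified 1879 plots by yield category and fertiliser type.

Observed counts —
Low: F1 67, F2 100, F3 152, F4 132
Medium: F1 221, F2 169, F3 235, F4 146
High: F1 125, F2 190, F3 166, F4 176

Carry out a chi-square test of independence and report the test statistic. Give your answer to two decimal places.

59.46

Row totals: 451, 771, 657. Column totals: 413, 459, 553, 454. Grand total N = 1879.
Expected counts (row total × column total / N):
  Low, F1: 451×413/1879 = 99.129
  Low, F2: 451×459/1879 = 110.170
  Low, F3: 451×553/1879 = 132.732
  Low, F4: 451×454/1879 = 108.970
  Medium, F1: 771×413/1879 = 169.464
  Medium, F2: 771×459/1879 = 188.339
  Medium, F3: 771×553/1879 = 226.910
  Medium, F4: 771×454/1879 = 186.287
  High, F1: 657×413/1879 = 144.407
  High, F2: 657×459/1879 = 160.491
  High, F3: 657×553/1879 = 193.359
  High, F4: 657×454/1879 = 158.743
Contributions (O − E)²/E:
  (67 − 99.129)²/99.129 = 10.4134
  (100 − 110.170)²/110.170 = 0.9388
  (152 − 132.732)²/132.732 = 2.7970
  (132 − 108.970)²/108.970 = 4.8672
  (221 − 169.464)²/169.464 = 15.6727
  (169 − 188.339)²/188.339 = 1.9858
  (235 − 226.910)²/226.910 = 0.2884
  (146 − 186.287)²/186.287 = 8.7126
  (125 − 144.407)²/144.407 = 2.6081
  (190 − 160.491)²/160.491 = 5.4257
  (166 − 193.359)²/193.359 = 3.8711
  (176 − 158.743)²/158.743 = 1.8760
χ² = 10.4134 + 0.9388 + 2.7970 + 4.8672 + 15.6727 + 1.9858 + 0.2884 + 8.7126 + 2.6081 + 5.4257 + 3.8711 + 1.8760 = 59.46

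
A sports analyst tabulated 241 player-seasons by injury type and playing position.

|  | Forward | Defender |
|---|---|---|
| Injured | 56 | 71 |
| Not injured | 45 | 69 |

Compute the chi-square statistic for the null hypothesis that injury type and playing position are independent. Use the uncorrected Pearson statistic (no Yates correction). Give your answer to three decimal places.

0.527

Row totals: 127, 114. Column totals: 101, 140. Grand total N = 241.
Expected counts (row total × column total / N):
  Injured, Forward: 127×101/241 = 53.2241
  Injured, Defender: 127×140/241 = 73.7759
  Not injured, Forward: 114×101/241 = 47.7759
  Not injured, Defender: 114×140/241 = 66.2241
Contributions (O − E)²/E:
  (56 − 53.2241)²/53.2241 = 0.1448
  (71 − 73.7759)²/73.7759 = 0.1044
  (45 − 47.7759)²/47.7759 = 0.1613
  (69 − 66.2241)²/66.2241 = 0.1164
χ² = 0.1448 + 0.1044 + 0.1613 + 0.1164 = 0.527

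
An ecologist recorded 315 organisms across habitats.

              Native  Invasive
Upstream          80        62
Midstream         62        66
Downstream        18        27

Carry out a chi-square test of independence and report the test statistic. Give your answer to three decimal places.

4.128

Row totals: 142, 128, 45. Column totals: 160, 155. Grand total N = 315.
Expected counts (row total × column total / N):
  Upstream, Native: 142×160/315 = 72.1270
  Upstream, Invasive: 142×155/315 = 69.8730
  Midstream, Native: 128×160/315 = 65.0159
  Midstream, Invasive: 128×155/315 = 62.9841
  Downstream, Native: 45×160/315 = 22.8571
  Downstream, Invasive: 45×155/315 = 22.1429
Contributions (O − E)²/E:
  (80 − 72.1270)²/72.1270 = 0.8594
  (62 − 69.8730)²/69.8730 = 0.8871
  (62 − 65.0159)²/65.0159 = 0.1399
  (66 − 62.9841)²/62.9841 = 0.1444
  (18 − 22.8571)²/22.8571 = 1.0321
  (27 − 22.1429)²/22.1429 = 1.0654
χ² = 0.8594 + 0.8871 + 0.1399 + 0.1444 + 1.0321 + 1.0654 = 4.128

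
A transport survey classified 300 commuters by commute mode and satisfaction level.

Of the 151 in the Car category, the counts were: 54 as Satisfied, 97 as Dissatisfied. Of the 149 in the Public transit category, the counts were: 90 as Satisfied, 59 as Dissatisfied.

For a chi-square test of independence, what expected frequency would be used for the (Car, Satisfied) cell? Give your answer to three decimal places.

Row total (Car) = 151; column total (Satisfied) = 144; grand total N = 300.
Expected count = (row total × column total) / N = 151 × 144 / 300 = 72.480.

72.480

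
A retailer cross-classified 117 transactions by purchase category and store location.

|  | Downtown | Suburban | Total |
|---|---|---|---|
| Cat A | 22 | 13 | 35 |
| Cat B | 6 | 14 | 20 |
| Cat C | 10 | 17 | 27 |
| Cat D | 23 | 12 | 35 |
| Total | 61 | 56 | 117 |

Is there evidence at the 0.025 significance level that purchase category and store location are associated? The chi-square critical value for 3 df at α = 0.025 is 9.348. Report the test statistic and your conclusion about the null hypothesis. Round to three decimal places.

Grand total N = 117.
Expected counts (row total × column total / N):
  Cat A, Downtown: 35×61/117 = 18.24786
  Cat A, Suburban: 35×56/117 = 16.75214
  Cat B, Downtown: 20×61/117 = 10.42735
  Cat B, Suburban: 20×56/117 = 9.57265
  Cat C, Downtown: 27×61/117 = 14.07692
  Cat C, Suburban: 27×56/117 = 12.92308
  Cat D, Downtown: 35×61/117 = 18.24786
  Cat D, Suburban: 35×56/117 = 16.75214
Contributions (O − E)²/E:
  (22 − 18.24786)²/18.24786 = 0.7715
  (13 − 16.75214)²/16.75214 = 0.8404
  (6 − 10.42735)²/10.42735 = 1.8798
  (14 − 9.57265)²/9.57265 = 2.0476
  (10 − 14.07692)²/14.07692 = 1.1807
  (17 − 12.92308)²/12.92308 = 1.2862
  (23 − 18.24786)²/18.24786 = 1.2376
  (12 − 16.75214)²/16.75214 = 1.3481
χ² = 0.7715 + 0.8404 + 1.8798 + 2.0476 + 1.1807 + 1.2862 + 1.2376 + 1.3481 = 10.592
df = (4−1)(2−1) = 3. Since 10.592 > 9.348, reject the null hypothesis of independence at α = 0.025.

10.592; reject H₀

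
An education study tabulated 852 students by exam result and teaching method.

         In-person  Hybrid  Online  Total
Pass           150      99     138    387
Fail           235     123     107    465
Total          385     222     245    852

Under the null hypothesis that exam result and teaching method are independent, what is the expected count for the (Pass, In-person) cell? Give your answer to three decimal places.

Row total (Pass) = 387; column total (In-person) = 385; grand total N = 852.
Expected count = (row total × column total) / N = 387 × 385 / 852 = 174.877.

174.877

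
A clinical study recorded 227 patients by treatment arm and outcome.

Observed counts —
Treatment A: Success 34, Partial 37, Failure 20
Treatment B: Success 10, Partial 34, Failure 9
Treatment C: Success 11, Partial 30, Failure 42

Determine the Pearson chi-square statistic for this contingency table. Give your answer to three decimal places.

Row totals: 91, 53, 83. Column totals: 55, 101, 71. Grand total N = 227.
Expected counts (row total × column total / N):
  Treatment A, Success: 91×55/227 = 22.0485
  Treatment A, Partial: 91×101/227 = 40.4890
  Treatment A, Failure: 91×71/227 = 28.4626
  Treatment B, Success: 53×55/227 = 12.8414
  Treatment B, Partial: 53×101/227 = 23.5815
  Treatment B, Failure: 53×71/227 = 16.5771
  Treatment C, Success: 83×55/227 = 20.1101
  Treatment C, Partial: 83×101/227 = 36.9295
  Treatment C, Failure: 83×71/227 = 25.9604
Contributions (O − E)²/E:
  (34 − 22.0485)²/22.0485 = 6.4784
  (37 − 40.4890)²/40.4890 = 0.3007
  (20 − 28.4626)²/28.4626 = 2.5161
  (10 − 12.8414)²/12.8414 = 0.6287
  (34 − 23.5815)²/23.5815 = 4.6030
  (9 − 16.5771)²/16.5771 = 3.4634
  (11 − 20.1101)²/20.1101 = 4.1270
  (30 − 36.9295)²/36.9295 = 1.3003
  (42 − 25.9604)²/25.9604 = 9.9100
χ² = 6.4784 + 0.3007 + 2.5161 + 0.6287 + 4.6030 + 3.4634 + 4.1270 + 1.3003 + 9.9100 = 33.328

33.328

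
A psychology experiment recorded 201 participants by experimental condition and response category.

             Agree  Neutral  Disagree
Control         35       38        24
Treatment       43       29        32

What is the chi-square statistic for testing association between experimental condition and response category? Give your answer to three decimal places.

Row totals: 97, 104. Column totals: 78, 67, 56. Grand total N = 201.
Expected counts (row total × column total / N):
  Control, Agree: 97×78/201 = 37.6418
  Control, Neutral: 97×67/201 = 32.3333
  Control, Disagree: 97×56/201 = 27.0249
  Treatment, Agree: 104×78/201 = 40.3582
  Treatment, Neutral: 104×67/201 = 34.6667
  Treatment, Disagree: 104×56/201 = 28.9751
Contributions (O − E)²/E:
  (35 − 37.6418)²/37.6418 = 0.1854
  (38 − 32.3333)²/32.3333 = 0.9931
  (24 − 27.0249)²/27.0249 = 0.3386
  (43 − 40.3582)²/40.3582 = 0.1729
  (29 − 34.6667)²/34.6667 = 0.9263
  (32 − 28.9751)²/28.9751 = 0.3158
χ² = 0.1854 + 0.9931 + 0.3386 + 0.1729 + 0.9263 + 0.3158 = 2.932

2.932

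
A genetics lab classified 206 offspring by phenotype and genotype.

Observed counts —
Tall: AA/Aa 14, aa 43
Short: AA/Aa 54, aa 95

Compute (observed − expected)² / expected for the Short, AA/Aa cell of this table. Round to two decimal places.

Row total (Short) = 149; column total (AA/Aa) = 68; N = 206.
Expected count E = 149 × 68 / 206 = 49.184.
Contribution = (O − E)²/E = (54 − 49.184)² / 49.184 = 0.47.

0.47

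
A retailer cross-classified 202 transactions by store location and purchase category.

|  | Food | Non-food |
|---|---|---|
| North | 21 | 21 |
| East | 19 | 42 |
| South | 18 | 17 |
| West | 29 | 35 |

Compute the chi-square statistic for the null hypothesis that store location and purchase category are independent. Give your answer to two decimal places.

5.49

Row totals: 42, 61, 35, 64. Column totals: 87, 115. Grand total N = 202.
Expected counts (row total × column total / N):
  North, Food: 42×87/202 = 18.089
  North, Non-food: 42×115/202 = 23.911
  East, Food: 61×87/202 = 26.272
  East, Non-food: 61×115/202 = 34.728
  South, Food: 35×87/202 = 15.074
  South, Non-food: 35×115/202 = 19.926
  West, Food: 64×87/202 = 27.564
  West, Non-food: 64×115/202 = 36.436
Contributions (O − E)²/E:
  (21 − 18.089)²/18.089 = 0.4685
  (21 − 23.911)²/23.911 = 0.3544
  (19 − 26.272)²/26.272 = 2.0129
  (42 − 34.728)²/34.728 = 1.5227
  (18 − 15.074)²/15.074 = 0.5680
  (17 − 19.926)²/19.926 = 0.4297
  (29 − 27.564)²/27.564 = 0.0748
  (35 − 36.436)²/36.436 = 0.0566
χ² = 0.4685 + 0.3544 + 2.0129 + 1.5227 + 0.5680 + 0.4297 + 0.0748 + 0.0566 = 5.49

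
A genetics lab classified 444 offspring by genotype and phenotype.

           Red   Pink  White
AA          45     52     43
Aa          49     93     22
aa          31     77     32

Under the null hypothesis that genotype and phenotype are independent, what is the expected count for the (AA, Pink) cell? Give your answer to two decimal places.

70.00

Row total (AA) = 140; column total (Pink) = 222; grand total N = 444.
Expected count = (row total × column total) / N = 140 × 222 / 444 = 70.00.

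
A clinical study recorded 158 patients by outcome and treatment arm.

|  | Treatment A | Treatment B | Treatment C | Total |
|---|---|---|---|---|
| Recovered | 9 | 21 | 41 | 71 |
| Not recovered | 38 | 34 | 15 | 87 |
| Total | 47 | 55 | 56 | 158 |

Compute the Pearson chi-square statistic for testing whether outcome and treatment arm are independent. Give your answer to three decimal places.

Grand total N = 158.
Expected counts (row total × column total / N):
  Recovered, Treatment A: 71×47/158 = 21.1203
  Recovered, Treatment B: 71×55/158 = 24.7152
  Recovered, Treatment C: 71×56/158 = 25.1646
  Not recovered, Treatment A: 87×47/158 = 25.8797
  Not recovered, Treatment B: 87×55/158 = 30.2848
  Not recovered, Treatment C: 87×56/158 = 30.8354
Contributions (O − E)²/E:
  (9 − 21.1203)²/21.1203 = 6.9555
  (21 − 24.7152)²/24.7152 = 0.5585
  (41 − 25.1646)²/25.1646 = 9.9648
  (38 − 25.8797)²/25.8797 = 5.6763
  (34 − 30.2848)²/30.2848 = 0.4558
  (15 − 30.8354)²/30.8354 = 8.1322
χ² = 6.9555 + 0.5585 + 9.9648 + 5.6763 + 0.4558 + 8.1322 = 31.743

31.743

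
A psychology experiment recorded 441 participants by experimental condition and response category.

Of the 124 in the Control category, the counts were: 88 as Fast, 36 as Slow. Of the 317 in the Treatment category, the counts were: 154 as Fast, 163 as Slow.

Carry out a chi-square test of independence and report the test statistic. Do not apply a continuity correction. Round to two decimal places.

18.04

Row totals: 124, 317. Column totals: 242, 199. Grand total N = 441.
Expected counts (row total × column total / N):
  Control, Fast: 124×242/441 = 68.045
  Control, Slow: 124×199/441 = 55.955
  Treatment, Fast: 317×242/441 = 173.955
  Treatment, Slow: 317×199/441 = 143.045
Contributions (O − E)²/E:
  (88 − 68.045)²/68.045 = 5.8520
  (36 − 55.955)²/55.955 = 7.1165
  (154 − 173.955)²/173.955 = 2.2891
  (163 − 143.045)²/143.045 = 2.7838
χ² = 5.8520 + 7.1165 + 2.2891 + 2.7838 = 18.04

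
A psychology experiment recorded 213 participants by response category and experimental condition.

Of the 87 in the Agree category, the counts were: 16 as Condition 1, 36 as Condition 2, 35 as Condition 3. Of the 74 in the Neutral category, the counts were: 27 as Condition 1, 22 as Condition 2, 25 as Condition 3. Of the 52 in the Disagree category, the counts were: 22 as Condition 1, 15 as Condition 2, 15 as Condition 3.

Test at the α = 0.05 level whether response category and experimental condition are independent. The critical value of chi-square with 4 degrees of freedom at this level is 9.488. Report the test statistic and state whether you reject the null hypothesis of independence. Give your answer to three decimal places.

10.863; reject H₀

Row totals: 87, 74, 52. Column totals: 65, 73, 75. Grand total N = 213.
Expected counts (row total × column total / N):
  Agree, Condition 1: 87×65/213 = 26.5493
  Agree, Condition 2: 87×73/213 = 29.8169
  Agree, Condition 3: 87×75/213 = 30.6338
  Neutral, Condition 1: 74×65/213 = 22.5822
  Neutral, Condition 2: 74×73/213 = 25.3615
  Neutral, Condition 3: 74×75/213 = 26.0563
  Disagree, Condition 1: 52×65/213 = 15.8685
  Disagree, Condition 2: 52×73/213 = 17.8216
  Disagree, Condition 3: 52×75/213 = 18.3099
Contributions (O − E)²/E:
  (16 − 26.5493)²/26.5493 = 4.1917
  (36 − 29.8169)²/29.8169 = 1.2822
  (35 − 30.6338)²/30.6338 = 0.6223
  (27 − 22.5822)²/22.5822 = 0.8643
  (22 − 25.3615)²/25.3615 = 0.4455
  (25 − 26.0563)²/26.0563 = 0.0428
  (22 − 15.8685)²/15.8685 = 2.3692
  (15 − 17.8216)²/17.8216 = 0.4467
  (15 − 18.3099)²/18.3099 = 0.5983
χ² = 4.1917 + 1.2822 + 0.6223 + 0.8643 + 0.4455 + 0.0428 + 2.3692 + 0.4467 + 0.5983 = 10.863
df = (3−1)(3−1) = 4. Since 10.863 > 9.488, reject the null hypothesis of independence at α = 0.05.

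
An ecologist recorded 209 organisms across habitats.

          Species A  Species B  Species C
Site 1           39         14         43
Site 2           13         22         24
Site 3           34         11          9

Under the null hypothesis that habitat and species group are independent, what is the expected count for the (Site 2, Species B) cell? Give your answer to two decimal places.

13.27

Row total (Site 2) = 59; column total (Species B) = 47; grand total N = 209.
Expected count = (row total × column total) / N = 59 × 47 / 209 = 13.27.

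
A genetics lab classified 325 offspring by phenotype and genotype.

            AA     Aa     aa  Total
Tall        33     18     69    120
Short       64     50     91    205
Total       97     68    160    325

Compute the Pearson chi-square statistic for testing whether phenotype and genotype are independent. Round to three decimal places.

6.183

Grand total N = 325.
Expected counts (row total × column total / N):
  Tall, AA: 120×97/325 = 35.8154
  Tall, Aa: 120×68/325 = 25.1077
  Tall, aa: 120×160/325 = 59.0769
  Short, AA: 205×97/325 = 61.1846
  Short, Aa: 205×68/325 = 42.8923
  Short, aa: 205×160/325 = 100.9231
Contributions (O − E)²/E:
  (33 − 35.8154)²/35.8154 = 0.2213
  (18 − 25.1077)²/25.1077 = 2.0121
  (69 − 59.0769)²/59.0769 = 1.6668
  (64 − 61.1846)²/61.1846 = 0.1296
  (50 − 42.8923)²/42.8923 = 1.1778
  (91 − 100.9231)²/100.9231 = 0.9757
χ² = 0.2213 + 2.0121 + 1.6668 + 0.1296 + 1.1778 + 0.9757 = 6.183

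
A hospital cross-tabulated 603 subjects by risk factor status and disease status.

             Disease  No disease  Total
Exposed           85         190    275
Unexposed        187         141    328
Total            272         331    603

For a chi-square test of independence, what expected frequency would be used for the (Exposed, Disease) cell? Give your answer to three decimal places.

Row total (Exposed) = 275; column total (Disease) = 272; grand total N = 603.
Expected count = (row total × column total) / N = 275 × 272 / 603 = 124.046.

124.046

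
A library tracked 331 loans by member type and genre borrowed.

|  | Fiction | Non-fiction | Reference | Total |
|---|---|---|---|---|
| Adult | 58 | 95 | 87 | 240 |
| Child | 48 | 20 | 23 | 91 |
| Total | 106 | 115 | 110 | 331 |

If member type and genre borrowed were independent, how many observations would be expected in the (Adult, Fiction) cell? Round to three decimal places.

Row total (Adult) = 240; column total (Fiction) = 106; grand total N = 331.
Expected count = (row total × column total) / N = 240 × 106 / 331 = 76.858.

76.858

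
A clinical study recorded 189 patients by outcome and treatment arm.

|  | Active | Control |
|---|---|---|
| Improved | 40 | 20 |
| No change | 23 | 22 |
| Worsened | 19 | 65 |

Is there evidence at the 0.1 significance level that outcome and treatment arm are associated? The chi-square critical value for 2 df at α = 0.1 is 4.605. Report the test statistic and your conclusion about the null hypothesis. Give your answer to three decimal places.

Row totals: 60, 45, 84. Column totals: 82, 107. Grand total N = 189.
Expected counts (row total × column total / N):
  Improved, Active: 60×82/189 = 26.0317
  Improved, Control: 60×107/189 = 33.9683
  No change, Active: 45×82/189 = 19.5238
  No change, Control: 45×107/189 = 25.4762
  Worsened, Active: 84×82/189 = 36.4444
  Worsened, Control: 84×107/189 = 47.5556
Contributions (O − E)²/E:
  (40 − 26.0317)²/26.0317 = 7.4952
  (20 − 33.9683)²/33.9683 = 5.7440
  (23 − 19.5238)²/19.5238 = 0.6189
  (22 − 25.4762)²/25.4762 = 0.4743
  (19 − 36.4444)²/36.4444 = 8.3499
  (65 − 47.5556)²/47.5556 = 6.3990
χ² = 7.4952 + 5.7440 + 0.6189 + 0.4743 + 8.3499 + 6.3990 = 29.081
df = (3−1)(2−1) = 2. Since 29.081 > 4.605, reject the null hypothesis of independence at α = 0.1.

29.081; reject H₀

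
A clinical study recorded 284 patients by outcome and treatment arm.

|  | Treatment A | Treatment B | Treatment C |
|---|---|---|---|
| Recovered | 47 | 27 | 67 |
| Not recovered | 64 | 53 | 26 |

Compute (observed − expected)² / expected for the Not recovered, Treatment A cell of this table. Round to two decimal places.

Row total (Not recovered) = 143; column total (Treatment A) = 111; N = 284.
Expected count E = 143 × 111 / 284 = 55.8908.
Contribution = (O − E)²/E = (64 − 55.8908)² / 55.8908 = 1.18.

1.18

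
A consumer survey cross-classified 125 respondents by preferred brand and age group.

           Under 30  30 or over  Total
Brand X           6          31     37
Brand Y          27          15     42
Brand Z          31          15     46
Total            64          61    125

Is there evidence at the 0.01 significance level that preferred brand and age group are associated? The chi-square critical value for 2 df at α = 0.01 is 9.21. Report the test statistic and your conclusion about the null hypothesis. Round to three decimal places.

25.829; reject H₀

Grand total N = 125.
Expected counts (row total × column total / N):
  Brand X, Under 30: 37×64/125 = 18.9440
  Brand X, 30 or over: 37×61/125 = 18.0560
  Brand Y, Under 30: 42×64/125 = 21.5040
  Brand Y, 30 or over: 42×61/125 = 20.4960
  Brand Z, Under 30: 46×64/125 = 23.5520
  Brand Z, 30 or over: 46×61/125 = 22.4480
Contributions (O − E)²/E:
  (6 − 18.9440)²/18.9440 = 8.8443
  (31 − 18.0560)²/18.0560 = 9.2793
  (27 − 21.5040)²/21.5040 = 1.4047
  (15 − 20.4960)²/20.4960 = 1.4738
  (31 − 23.5520)²/23.5520 = 2.3553
  (15 − 22.4480)²/22.4480 = 2.4712
χ² = 8.8443 + 9.2793 + 1.4047 + 1.4738 + 2.3553 + 2.4712 = 25.829
df = (3−1)(2−1) = 2. Since 25.829 > 9.21, reject the null hypothesis of independence at α = 0.01.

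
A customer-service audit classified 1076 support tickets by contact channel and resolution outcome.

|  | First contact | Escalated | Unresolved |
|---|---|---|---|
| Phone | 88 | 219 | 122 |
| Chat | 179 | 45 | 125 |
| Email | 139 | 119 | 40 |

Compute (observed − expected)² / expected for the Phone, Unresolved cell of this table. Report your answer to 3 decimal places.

0.501

Row total (Phone) = 429; column total (Unresolved) = 287; N = 1076.
Expected count E = 429 × 287 / 1076 = 114.4266.
Contribution = (O − E)²/E = (122 − 114.4266)² / 114.4266 = 0.501.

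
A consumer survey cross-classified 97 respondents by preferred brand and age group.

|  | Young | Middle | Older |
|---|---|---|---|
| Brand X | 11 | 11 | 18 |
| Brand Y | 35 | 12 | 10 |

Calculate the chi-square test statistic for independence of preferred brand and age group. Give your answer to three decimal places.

Row totals: 40, 57. Column totals: 46, 23, 28. Grand total N = 97.
Expected counts (row total × column total / N):
  Brand X, Young: 40×46/97 = 18.9691
  Brand X, Middle: 40×23/97 = 9.4845
  Brand X, Older: 40×28/97 = 11.5464
  Brand Y, Young: 57×46/97 = 27.0309
  Brand Y, Middle: 57×23/97 = 13.5155
  Brand Y, Older: 57×28/97 = 16.4536
Contributions (O − E)²/E:
  (11 − 18.9691)²/18.9691 = 3.3479
  (11 − 9.4845)²/9.4845 = 0.2422
  (18 − 11.5464)²/11.5464 = 3.6071
  (35 − 27.0309)²/27.0309 = 2.3494
  (12 − 13.5155)²/13.5155 = 0.1699
  (10 − 16.4536)²/16.4536 = 2.5313
χ² = 3.3479 + 0.2422 + 3.6071 + 2.3494 + 0.1699 + 2.5313 = 12.248

12.248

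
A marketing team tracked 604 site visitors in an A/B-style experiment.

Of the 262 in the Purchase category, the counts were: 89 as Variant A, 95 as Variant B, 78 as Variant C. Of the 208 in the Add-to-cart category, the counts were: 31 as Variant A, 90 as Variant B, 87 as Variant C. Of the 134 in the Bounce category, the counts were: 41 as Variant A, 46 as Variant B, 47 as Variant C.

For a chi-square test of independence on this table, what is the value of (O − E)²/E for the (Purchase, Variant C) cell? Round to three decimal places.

2.119

Row total (Purchase) = 262; column total (Variant C) = 212; N = 604.
Expected count E = 262 × 212 / 604 = 91.9603.
Contribution = (O − E)²/E = (78 − 91.9603)² / 91.9603 = 2.119.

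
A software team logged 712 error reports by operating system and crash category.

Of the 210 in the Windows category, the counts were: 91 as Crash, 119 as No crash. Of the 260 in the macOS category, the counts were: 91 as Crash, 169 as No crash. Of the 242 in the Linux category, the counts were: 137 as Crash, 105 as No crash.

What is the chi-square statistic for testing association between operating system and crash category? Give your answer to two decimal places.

Row totals: 210, 260, 242. Column totals: 319, 393. Grand total N = 712.
Expected counts (row total × column total / N):
  Windows, Crash: 210×319/712 = 94.087
  Windows, No crash: 210×393/712 = 115.913
  macOS, Crash: 260×319/712 = 116.489
  macOS, No crash: 260×393/712 = 143.511
  Linux, Crash: 242×319/712 = 108.424
  Linux, No crash: 242×393/712 = 133.576
Contributions (O − E)²/E:
  (91 − 94.087)²/94.087 = 0.1013
  (119 − 115.913)²/115.913 = 0.0822
  (91 − 116.489)²/116.489 = 5.5773
  (169 − 143.511)²/143.511 = 4.5271
  (137 − 108.424)²/108.424 = 7.5314
  (105 − 133.576)²/133.576 = 6.1133
χ² = 0.1013 + 0.0822 + 5.5773 + 4.5271 + 7.5314 + 6.1133 = 23.93

23.93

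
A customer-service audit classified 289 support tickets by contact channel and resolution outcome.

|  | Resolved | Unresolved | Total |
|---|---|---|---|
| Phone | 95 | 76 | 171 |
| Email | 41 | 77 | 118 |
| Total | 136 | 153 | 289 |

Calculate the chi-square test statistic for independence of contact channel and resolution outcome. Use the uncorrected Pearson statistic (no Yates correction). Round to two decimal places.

Grand total N = 289.
Expected counts (row total × column total / N):
  Phone, Resolved: 171×136/289 = 80.471
  Phone, Unresolved: 171×153/289 = 90.529
  Email, Resolved: 118×136/289 = 55.529
  Email, Unresolved: 118×153/289 = 62.471
Contributions (O − E)²/E:
  (95 − 80.471)²/80.471 = 2.6232
  (76 − 90.529)²/90.529 = 2.3318
  (41 − 55.529)²/55.529 = 3.8015
  (77 − 62.471)²/62.471 = 3.3790
χ² = 2.6232 + 2.3318 + 3.8015 + 3.3790 = 12.14

12.14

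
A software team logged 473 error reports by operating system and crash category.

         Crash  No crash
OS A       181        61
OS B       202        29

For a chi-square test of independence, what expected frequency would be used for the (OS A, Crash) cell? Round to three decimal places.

Row total (OS A) = 242; column total (Crash) = 383; grand total N = 473.
Expected count = (row total × column total) / N = 242 × 383 / 473 = 195.953.

195.953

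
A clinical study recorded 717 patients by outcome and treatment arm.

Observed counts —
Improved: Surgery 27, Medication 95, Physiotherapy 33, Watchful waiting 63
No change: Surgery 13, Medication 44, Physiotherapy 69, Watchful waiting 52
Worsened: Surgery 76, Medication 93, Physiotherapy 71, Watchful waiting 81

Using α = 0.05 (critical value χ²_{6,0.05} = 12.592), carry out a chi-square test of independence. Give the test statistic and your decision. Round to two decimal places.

59.17; reject H₀

Row totals: 218, 178, 321. Column totals: 116, 232, 173, 196. Grand total N = 717.
Expected counts (row total × column total / N):
  Improved, Surgery: 218×116/717 = 35.2692
  Improved, Medication: 218×232/717 = 70.5384
  Improved, Physiotherapy: 218×173/717 = 52.5997
  Improved, Watchful waiting: 218×196/717 = 59.5927
  No change, Surgery: 178×116/717 = 28.7978
  No change, Medication: 178×232/717 = 57.5955
  No change, Physiotherapy: 178×173/717 = 42.9484
  No change, Watchful waiting: 178×196/717 = 48.6583
  Worsened, Surgery: 321×116/717 = 51.9331
  Worsened, Medication: 321×232/717 = 103.8661
  Worsened, Physiotherapy: 321×173/717 = 77.4519
  Worsened, Watchful waiting: 321×196/717 = 87.7490
Contributions (O − E)²/E:
  (27 − 35.2692)²/35.2692 = 1.9388
  (95 − 70.5384)²/70.5384 = 8.4829
  (33 − 52.5997)²/52.5997 = 7.3032
  (63 − 59.5927)²/59.5927 = 0.1948
  (13 − 28.7978)²/28.7978 = 8.6663
  (44 − 57.5955)²/57.5955 = 3.2092
  (69 − 42.9484)²/42.9484 = 15.8024
  (52 − 48.6583)²/48.6583 = 0.2295
  (76 − 51.9331)²/51.9331 = 11.1531
  (93 − 103.8661)²/103.8661 = 1.1368
  (71 − 77.4519)²/77.4519 = 0.5375
  (81 − 87.7490)²/87.7490 = 0.5191
χ² = 1.9388 + 8.4829 + 7.3032 + 0.1948 + 8.6663 + 3.2092 + 15.8024 + 0.2295 + 11.1531 + 1.1368 + 0.5375 + 0.5191 = 59.17
df = (3−1)(4−1) = 6. Since 59.17 > 12.592, reject the null hypothesis of independence at α = 0.05.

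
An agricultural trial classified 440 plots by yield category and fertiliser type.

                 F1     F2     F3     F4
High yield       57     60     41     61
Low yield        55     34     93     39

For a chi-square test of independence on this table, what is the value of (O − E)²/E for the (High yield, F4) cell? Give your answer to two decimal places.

Row total (High yield) = 219; column total (F4) = 100; N = 440.
Expected count E = 219 × 100 / 440 = 49.773.
Contribution = (O − E)²/E = (61 − 49.773)² / 49.773 = 2.53.

2.53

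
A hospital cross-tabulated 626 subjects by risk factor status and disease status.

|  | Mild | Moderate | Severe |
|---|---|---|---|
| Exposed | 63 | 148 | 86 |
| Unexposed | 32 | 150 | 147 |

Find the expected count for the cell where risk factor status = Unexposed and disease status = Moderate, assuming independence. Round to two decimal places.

Row total (Unexposed) = 329; column total (Moderate) = 298; grand total N = 626.
Expected count = (row total × column total) / N = 329 × 298 / 626 = 156.62.

156.62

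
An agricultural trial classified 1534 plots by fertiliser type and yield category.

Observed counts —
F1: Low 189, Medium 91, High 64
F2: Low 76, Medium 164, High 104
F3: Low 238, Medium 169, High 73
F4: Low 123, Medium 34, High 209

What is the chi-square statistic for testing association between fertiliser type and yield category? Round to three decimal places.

296.903

Row totals: 344, 344, 480, 366. Column totals: 626, 458, 450. Grand total N = 1534.
Expected counts (row total × column total / N):
  F1, Low: 344×626/1534 = 140.3807
  F1, Medium: 344×458/1534 = 102.7066
  F1, High: 344×450/1534 = 100.9126
  F2, Low: 344×626/1534 = 140.3807
  F2, Medium: 344×458/1534 = 102.7066
  F2, High: 344×450/1534 = 100.9126
  F3, Low: 480×626/1534 = 195.8801
  F3, Medium: 480×458/1534 = 143.3116
  F3, High: 480×450/1534 = 140.8083
  F4, Low: 366×626/1534 = 149.3585
  F4, Medium: 366×458/1534 = 109.2751
  F4, High: 366×450/1534 = 107.3664
Contributions (O − E)²/E:
  (189 − 140.3807)²/140.3807 = 16.8388
  (91 − 102.7066)²/102.7066 = 1.3343
  (64 − 100.9126)²/100.9126 = 13.5022
  (76 − 140.3807)²/140.3807 = 29.5260
  (164 − 102.7066)²/102.7066 = 36.5788
  (104 − 100.9126)²/100.9126 = 0.0945
  (238 − 195.8801)²/195.8801 = 9.0570
  (169 − 143.3116)²/143.3116 = 4.6046
  (73 − 140.8083)²/140.8083 = 32.6541
  (123 − 149.3585)²/149.3585 = 4.6517
  (34 − 109.2751)²/109.2751 = 51.8539
  (209 − 107.3664)²/107.3664 = 96.2069
χ² = 16.8388 + 1.3343 + 13.5022 + 29.5260 + 36.5788 + 0.0945 + 9.0570 + 4.6046 + 32.6541 + 4.6517 + 51.8539 + 96.2069 = 296.903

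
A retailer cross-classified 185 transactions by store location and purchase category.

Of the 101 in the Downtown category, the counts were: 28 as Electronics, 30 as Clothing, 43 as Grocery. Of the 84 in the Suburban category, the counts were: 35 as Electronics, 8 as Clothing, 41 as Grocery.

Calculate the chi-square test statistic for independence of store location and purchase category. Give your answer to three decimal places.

12.102

Row totals: 101, 84. Column totals: 63, 38, 84. Grand total N = 185.
Expected counts (row total × column total / N):
  Downtown, Electronics: 101×63/185 = 34.39459
  Downtown, Clothing: 101×38/185 = 20.74595
  Downtown, Grocery: 101×84/185 = 45.85946
  Suburban, Electronics: 84×63/185 = 28.60541
  Suburban, Clothing: 84×38/185 = 17.25405
  Suburban, Grocery: 84×84/185 = 38.14054
Contributions (O − E)²/E:
  (28 − 34.39459)²/34.39459 = 1.1889
  (30 − 20.74595)²/20.74595 = 4.1279
  (43 − 45.85946)²/45.85946 = 0.1783
  (35 − 28.60541)²/28.60541 = 1.4295
  (8 − 17.25405)²/17.25405 = 4.9633
  (41 − 38.14054)²/38.14054 = 0.2144
χ² = 1.1889 + 4.1279 + 0.1783 + 1.4295 + 4.9633 + 0.2144 = 12.102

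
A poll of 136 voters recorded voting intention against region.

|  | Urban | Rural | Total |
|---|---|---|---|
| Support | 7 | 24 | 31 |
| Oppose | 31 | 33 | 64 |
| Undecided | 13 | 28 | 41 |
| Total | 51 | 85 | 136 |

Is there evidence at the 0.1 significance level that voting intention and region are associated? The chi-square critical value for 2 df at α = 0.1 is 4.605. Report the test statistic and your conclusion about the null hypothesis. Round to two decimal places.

Grand total N = 136.
Expected counts (row total × column total / N):
  Support, Urban: 31×51/136 = 11.625
  Support, Rural: 31×85/136 = 19.375
  Oppose, Urban: 64×51/136 = 24.000
  Oppose, Rural: 64×85/136 = 40.000
  Undecided, Urban: 41×51/136 = 15.375
  Undecided, Rural: 41×85/136 = 25.625
Contributions (O − E)²/E:
  (7 − 11.625)²/11.625 = 1.8401
  (24 − 19.375)²/19.375 = 1.1040
  (31 − 24.000)²/24.000 = 2.0417
  (33 − 40.000)²/40.000 = 1.2250
  (13 − 15.375)²/15.375 = 0.3669
  (28 − 25.625)²/25.625 = 0.2201
χ² = 1.8401 + 1.1040 + 2.0417 + 1.2250 + 0.3669 + 0.2201 = 6.80
df = (3−1)(2−1) = 2. Since 6.80 > 4.605, reject the null hypothesis of independence at α = 0.1.

6.80; reject H₀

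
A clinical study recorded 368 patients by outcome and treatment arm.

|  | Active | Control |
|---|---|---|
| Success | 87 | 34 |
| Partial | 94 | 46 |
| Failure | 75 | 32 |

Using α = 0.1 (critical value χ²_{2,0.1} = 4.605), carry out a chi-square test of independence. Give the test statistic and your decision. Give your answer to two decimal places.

0.71; fail to reject H₀

Row totals: 121, 140, 107. Column totals: 256, 112. Grand total N = 368.
Expected counts (row total × column total / N):
  Success, Active: 121×256/368 = 84.174
  Success, Control: 121×112/368 = 36.826
  Partial, Active: 140×256/368 = 97.391
  Partial, Control: 140×112/368 = 42.609
  Failure, Active: 107×256/368 = 74.435
  Failure, Control: 107×112/368 = 32.565
Contributions (O − E)²/E:
  (87 − 84.174)²/84.174 = 0.0949
  (34 − 36.826)²/36.826 = 0.2169
  (94 − 97.391)²/97.391 = 0.1181
  (46 − 42.609)²/42.609 = 0.2699
  (75 − 74.435)²/74.435 = 0.0043
  (32 − 32.565)²/32.565 = 0.0098
χ² = 0.0949 + 0.2169 + 0.1181 + 0.2699 + 0.0043 + 0.0098 = 0.71
df = (3−1)(2−1) = 2. Since 0.71 < 4.605, fail to reject the null hypothesis of independence at α = 0.1.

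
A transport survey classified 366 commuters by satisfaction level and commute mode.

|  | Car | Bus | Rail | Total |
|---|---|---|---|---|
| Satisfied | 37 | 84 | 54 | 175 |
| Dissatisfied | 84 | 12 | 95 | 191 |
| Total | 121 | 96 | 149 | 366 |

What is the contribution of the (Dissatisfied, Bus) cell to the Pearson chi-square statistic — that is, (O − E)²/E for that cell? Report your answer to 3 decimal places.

28.973

Row total (Dissatisfied) = 191; column total (Bus) = 96; N = 366.
Expected count E = 191 × 96 / 366 = 50.0984.
Contribution = (O − E)²/E = (12 − 50.0984)² / 50.0984 = 28.973.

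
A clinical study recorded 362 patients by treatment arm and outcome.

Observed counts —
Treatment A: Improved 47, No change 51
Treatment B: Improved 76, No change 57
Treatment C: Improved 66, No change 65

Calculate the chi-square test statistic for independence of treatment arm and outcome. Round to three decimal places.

Row totals: 98, 133, 131. Column totals: 189, 173. Grand total N = 362.
Expected counts (row total × column total / N):
  Treatment A, Improved: 98×189/362 = 51.1657
  Treatment A, No change: 98×173/362 = 46.8343
  Treatment B, Improved: 133×189/362 = 69.4392
  Treatment B, No change: 133×173/362 = 63.5608
  Treatment C, Improved: 131×189/362 = 68.3950
  Treatment C, No change: 131×173/362 = 62.6050
Contributions (O − E)²/E:
  (47 − 51.1657)²/51.1657 = 0.3392
  (51 − 46.8343)²/46.8343 = 0.3705
  (76 − 69.4392)²/69.4392 = 0.6199
  (57 − 63.5608)²/63.5608 = 0.6772
  (66 − 68.3950)²/68.3950 = 0.0839
  (65 − 62.6050)²/62.6050 = 0.0916
χ² = 0.3392 + 0.3705 + 0.6199 + 0.6772 + 0.0839 + 0.0916 = 2.182

2.182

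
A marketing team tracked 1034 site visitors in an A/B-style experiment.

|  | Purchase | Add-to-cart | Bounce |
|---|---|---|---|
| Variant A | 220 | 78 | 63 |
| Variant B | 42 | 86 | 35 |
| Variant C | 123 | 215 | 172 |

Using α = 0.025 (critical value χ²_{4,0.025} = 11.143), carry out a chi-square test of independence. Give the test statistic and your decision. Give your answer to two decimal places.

144.90; reject H₀

Row totals: 361, 163, 510. Column totals: 385, 379, 270. Grand total N = 1034.
Expected counts (row total × column total / N):
  Variant A, Purchase: 361×385/1034 = 134.415
  Variant A, Add-to-cart: 361×379/1034 = 132.320
  Variant A, Bounce: 361×270/1034 = 94.265
  Variant B, Purchase: 163×385/1034 = 60.691
  Variant B, Add-to-cart: 163×379/1034 = 59.746
  Variant B, Bounce: 163×270/1034 = 42.563
  Variant C, Purchase: 510×385/1034 = 189.894
  Variant C, Add-to-cart: 510×379/1034 = 186.934
  Variant C, Bounce: 510×270/1034 = 133.172
Contributions (O − E)²/E:
  (220 − 134.415)²/134.415 = 54.4939
  (78 − 132.320)²/132.320 = 22.2994
  (63 − 94.265)²/94.265 = 10.3697
  (42 − 60.691)²/60.691 = 5.7563
  (86 − 59.746)²/59.746 = 11.5367
  (35 − 42.563)²/42.563 = 1.3439
  (123 − 189.894)²/189.894 = 23.5648
  (215 − 186.934)²/186.934 = 4.2138
  (172 − 133.172)²/133.172 = 11.3208
χ² = 54.4939 + 22.2994 + 10.3697 + 5.7563 + 11.5367 + 1.3439 + 23.5648 + 4.2138 + 11.3208 = 144.90
df = (3−1)(3−1) = 4. Since 144.90 > 11.143, reject the null hypothesis of independence at α = 0.025.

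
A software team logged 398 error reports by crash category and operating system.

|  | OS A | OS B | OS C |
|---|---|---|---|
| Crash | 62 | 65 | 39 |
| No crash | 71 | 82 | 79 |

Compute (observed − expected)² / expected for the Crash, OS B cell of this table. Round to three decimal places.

0.222

Row total (Crash) = 166; column total (OS B) = 147; N = 398.
Expected count E = 166 × 147 / 398 = 61.3116.
Contribution = (O − E)²/E = (65 − 61.3116)² / 61.3116 = 0.222.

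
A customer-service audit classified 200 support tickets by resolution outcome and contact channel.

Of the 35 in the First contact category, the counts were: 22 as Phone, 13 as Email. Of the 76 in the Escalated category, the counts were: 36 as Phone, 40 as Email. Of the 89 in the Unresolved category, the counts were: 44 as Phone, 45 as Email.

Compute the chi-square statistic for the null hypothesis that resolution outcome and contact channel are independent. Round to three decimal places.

Row totals: 35, 76, 89. Column totals: 102, 98. Grand total N = 200.
Expected counts (row total × column total / N):
  First contact, Phone: 35×102/200 = 17.8500
  First contact, Email: 35×98/200 = 17.1500
  Escalated, Phone: 76×102/200 = 38.7600
  Escalated, Email: 76×98/200 = 37.2400
  Unresolved, Phone: 89×102/200 = 45.3900
  Unresolved, Email: 89×98/200 = 43.6100
Contributions (O − E)²/E:
  (22 − 17.8500)²/17.8500 = 0.9648
  (13 − 17.1500)²/17.1500 = 1.0042
  (36 − 38.7600)²/38.7600 = 0.1965
  (40 − 37.2400)²/37.2400 = 0.2046
  (44 − 45.3900)²/45.3900 = 0.0426
  (45 − 43.6100)²/43.6100 = 0.0443
χ² = 0.9648 + 1.0042 + 0.1965 + 0.2046 + 0.0426 + 0.0443 = 2.457

2.457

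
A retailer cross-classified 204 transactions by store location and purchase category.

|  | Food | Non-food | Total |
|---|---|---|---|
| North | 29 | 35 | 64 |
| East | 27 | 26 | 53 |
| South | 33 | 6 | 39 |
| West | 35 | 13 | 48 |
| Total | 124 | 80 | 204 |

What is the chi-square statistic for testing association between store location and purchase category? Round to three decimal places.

Grand total N = 204.
Expected counts (row total × column total / N):
  North, Food: 64×124/204 = 38.9020
  North, Non-food: 64×80/204 = 25.0980
  East, Food: 53×124/204 = 32.2157
  East, Non-food: 53×80/204 = 20.7843
  South, Food: 39×124/204 = 23.7059
  South, Non-food: 39×80/204 = 15.2941
  West, Food: 48×124/204 = 29.1765
  West, Non-food: 48×80/204 = 18.8235
Contributions (O − E)²/E:
  (29 − 38.9020)²/38.9020 = 2.5204
  (35 − 25.0980)²/25.0980 = 3.9067
  (27 − 32.2157)²/32.2157 = 0.8444
  (26 − 20.7843)²/20.7843 = 1.3088
  (33 − 23.7059)²/23.7059 = 3.6438
  (6 − 15.2941)²/15.2941 = 5.6479
  (35 − 29.1765)²/29.1765 = 1.1623
  (13 − 18.8235)²/18.8235 = 1.8016
χ² = 2.5204 + 3.9067 + 0.8444 + 1.3088 + 3.6438 + 5.6479 + 1.1623 + 1.8016 = 20.836

20.836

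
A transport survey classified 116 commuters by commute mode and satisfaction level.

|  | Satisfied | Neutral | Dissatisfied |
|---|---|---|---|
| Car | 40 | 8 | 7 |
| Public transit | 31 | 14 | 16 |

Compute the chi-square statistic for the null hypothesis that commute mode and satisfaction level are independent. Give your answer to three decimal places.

6.005

Row totals: 55, 61. Column totals: 71, 22, 23. Grand total N = 116.
Expected counts (row total × column total / N):
  Car, Satisfied: 55×71/116 = 33.6638
  Car, Neutral: 55×22/116 = 10.4310
  Car, Dissatisfied: 55×23/116 = 10.9052
  Public transit, Satisfied: 61×71/116 = 37.3362
  Public transit, Neutral: 61×22/116 = 11.5690
  Public transit, Dissatisfied: 61×23/116 = 12.0948
Contributions (O − E)²/E:
  (40 − 33.6638)²/33.6638 = 1.1926
  (8 − 10.4310)²/10.4310 = 0.5666
  (7 − 10.9052)²/10.9052 = 1.3985
  (31 − 37.3362)²/37.3362 = 1.0753
  (14 − 11.5690)²/11.5690 = 0.5108
  (16 − 12.0948)²/12.0948 = 1.2609
χ² = 1.1926 + 0.5666 + 1.3985 + 1.0753 + 0.5108 + 1.2609 = 6.005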